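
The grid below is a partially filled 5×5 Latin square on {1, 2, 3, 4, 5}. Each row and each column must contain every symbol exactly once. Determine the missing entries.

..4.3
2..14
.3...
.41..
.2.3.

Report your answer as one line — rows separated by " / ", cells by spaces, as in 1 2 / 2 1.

5 1 4 2 3 / 2 5 3 1 4 / 1 3 2 4 5 / 3 4 1 5 2 / 4 2 5 3 1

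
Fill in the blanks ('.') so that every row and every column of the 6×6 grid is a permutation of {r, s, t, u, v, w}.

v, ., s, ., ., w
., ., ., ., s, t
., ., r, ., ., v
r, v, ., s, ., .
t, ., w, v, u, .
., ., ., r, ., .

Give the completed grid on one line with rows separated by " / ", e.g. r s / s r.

v u s t r w / u r v w s t / s w r u t v / r v t s w u / t s w v u r / w t u r v s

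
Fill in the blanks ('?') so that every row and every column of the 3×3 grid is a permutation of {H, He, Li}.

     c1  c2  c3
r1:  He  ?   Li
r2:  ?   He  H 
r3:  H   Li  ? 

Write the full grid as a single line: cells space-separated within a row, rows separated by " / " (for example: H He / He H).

He H Li / Li He H / H Li He

(r1,c2) = H
(r2,c1) = Li
(r3,c3) = He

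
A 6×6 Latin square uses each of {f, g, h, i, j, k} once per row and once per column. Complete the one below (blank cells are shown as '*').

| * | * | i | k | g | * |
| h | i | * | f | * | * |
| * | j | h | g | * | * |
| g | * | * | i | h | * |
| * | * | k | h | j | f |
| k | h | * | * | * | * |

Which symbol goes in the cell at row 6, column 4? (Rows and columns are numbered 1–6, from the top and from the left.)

j

(r1,c2) = f
(r2,c5) = k
(r4,c2) = k
(r4,c6) = j
(r5,c1) = i
(r5,c2) = g
(r6,c4) = j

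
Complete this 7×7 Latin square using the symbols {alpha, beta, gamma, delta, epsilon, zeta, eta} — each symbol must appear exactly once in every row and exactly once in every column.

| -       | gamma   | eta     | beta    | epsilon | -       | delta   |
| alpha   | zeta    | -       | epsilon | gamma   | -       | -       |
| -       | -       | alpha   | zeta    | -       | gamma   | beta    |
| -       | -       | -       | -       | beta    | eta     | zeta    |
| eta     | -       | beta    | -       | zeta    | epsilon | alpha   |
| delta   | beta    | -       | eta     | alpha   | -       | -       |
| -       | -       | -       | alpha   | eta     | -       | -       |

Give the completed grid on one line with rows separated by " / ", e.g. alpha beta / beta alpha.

zeta gamma eta beta epsilon alpha delta / alpha zeta delta epsilon gamma beta eta / epsilon eta alpha zeta delta gamma beta / gamma alpha epsilon delta beta eta zeta / eta delta beta gamma zeta epsilon alpha / delta beta gamma eta alpha zeta epsilon / beta epsilon zeta alpha eta delta gamma

At row 1, column 1: row 1 has {beta,gamma,delta,epsilon,eta}; column 1 has {alpha,delta,eta}; that leaves zeta.
At row 1, column 6: row 1 has {beta,gamma,delta,epsilon,zeta,eta}; column 6 has {gamma,epsilon,eta}; that leaves alpha.
At row 2, column 3: row 2 has {alpha,gamma,epsilon,zeta}; column 3 has {alpha,beta,eta}; that leaves delta.
At row 2, column 6: row 2 has {alpha,gamma,delta,epsilon,zeta}; column 6 has {alpha,gamma,epsilon,eta}; that leaves beta.
At row 2, column 7: row 2 has {alpha,beta,gamma,delta,epsilon,zeta}; column 7 has {alpha,beta,delta,zeta}; that leaves eta.
At row 3, column 1: row 3 has {alpha,beta,gamma,zeta}; column 1 has {alpha,delta,zeta,eta}; that leaves epsilon.
At row 3, column 5: row 3 has {alpha,beta,gamma,epsilon,zeta}; column 5 has {alpha,beta,gamma,epsilon,zeta,eta}; that leaves delta.
At row 4, column 1: row 4 has {beta,zeta,eta}; column 1 has {alpha,delta,epsilon,zeta,eta}; that leaves gamma.
At row 4, column 3: row 4 has {beta,gamma,zeta,eta}; column 3 has {alpha,beta,delta,eta}; that leaves epsilon.
At row 4, column 4: row 4 has {beta,gamma,epsilon,zeta,eta}; column 4 has {alpha,beta,epsilon,zeta,eta}; that leaves delta.
At row 5, column 2: row 5 has {alpha,beta,epsilon,zeta,eta}; column 2 has {beta,gamma,zeta}; that leaves delta.
At row 5, column 4: row 5 has {alpha,beta,delta,epsilon,zeta,eta}; column 4 has {alpha,beta,delta,epsilon,zeta,eta}; that leaves gamma.
At row 6, column 6: row 6 has {alpha,beta,delta,eta}; column 6 has {alpha,beta,gamma,epsilon,eta}; that leaves zeta.
At row 7, column 1: row 7 has {alpha,eta}; column 1 has {alpha,gamma,delta,epsilon,zeta,eta}; that leaves beta.
At row 7, column 2: row 7 has {alpha,beta,eta}; column 2 has {beta,gamma,delta,zeta}; that leaves epsilon.
At row 7, column 6: row 7 has {alpha,beta,epsilon,eta}; column 6 has {alpha,beta,gamma,epsilon,zeta,eta}; that leaves delta.
At row 7, column 7: row 7 has {alpha,beta,delta,epsilon,eta}; column 7 has {alpha,beta,delta,zeta,eta}; that leaves gamma.
At row 3, column 2: row 3 has {alpha,beta,gamma,delta,epsilon,zeta}; column 2 has {beta,gamma,delta,epsilon,zeta}; that leaves eta.
At row 4, column 2: row 4 has {beta,gamma,delta,epsilon,zeta,eta}; column 2 has {beta,gamma,delta,epsilon,zeta,eta}; that leaves alpha.
At row 6, column 3: row 6 has {alpha,beta,delta,zeta,eta}; column 3 has {alpha,beta,delta,epsilon,eta}; that leaves gamma.
At row 6, column 7: row 6 has {alpha,beta,gamma,delta,zeta,eta}; column 7 has {alpha,beta,gamma,delta,zeta,eta}; that leaves epsilon.
At row 7, column 3: row 7 has {alpha,beta,gamma,delta,epsilon,eta}; column 3 has {alpha,beta,gamma,delta,epsilon,eta}; that leaves zeta.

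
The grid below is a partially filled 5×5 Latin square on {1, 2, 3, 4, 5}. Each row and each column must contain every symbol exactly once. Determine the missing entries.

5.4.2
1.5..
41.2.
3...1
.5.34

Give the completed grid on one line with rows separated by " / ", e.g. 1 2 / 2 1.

5 3 4 1 2 / 1 2 5 4 3 / 4 1 3 2 5 / 3 4 2 5 1 / 2 5 1 3 4

(r1,c2) = 3
(r1,c4) = 1
(r2,c4) = 4
(r2,c5) = 3
(r3,c3) = 3
(r3,c5) = 5
(r4,c3) = 2
(r4,c4) = 5
(r5,c1) = 2
(r5,c3) = 1
(r2,c2) = 2
(r4,c2) = 4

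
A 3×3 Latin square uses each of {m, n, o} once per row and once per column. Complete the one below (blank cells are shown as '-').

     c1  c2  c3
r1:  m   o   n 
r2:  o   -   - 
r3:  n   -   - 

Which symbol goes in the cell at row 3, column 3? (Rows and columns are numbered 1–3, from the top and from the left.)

o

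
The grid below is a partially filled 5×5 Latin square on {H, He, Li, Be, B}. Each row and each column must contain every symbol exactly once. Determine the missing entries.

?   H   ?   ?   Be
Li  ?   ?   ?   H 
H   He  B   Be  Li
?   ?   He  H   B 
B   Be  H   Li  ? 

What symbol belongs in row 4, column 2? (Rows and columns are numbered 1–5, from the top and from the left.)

Li

row 1 has {H,Be}; column 1 has {H,Li,B} — only He is left for (r1,c1).
row 1 has {H,He,Be}; column 3 has {H,He,B} — only Li is left for (r1,c3).
row 1 has {H,He,Li,Be}; column 4 has {H,Li,Be} — only B is left for (r1,c4).
row 2 has {H,Li}; column 2 has {H,He,Be} — only B is left for (r2,c2).
row 2 has {H,Li,B}; column 3 has {H,He,Li,B} — only Be is left for (r2,c3).
row 2 has {H,Li,Be,B}; column 4 has {H,Li,Be,B} — only He is left for (r2,c4).
row 4 has {H,He,B}; column 1 has {H,He,Li,B} — only Be is left for (r4,c1).
row 4 has {H,He,Be,B}; column 2 has {H,He,Be,B} — only Li is left for (r4,c2).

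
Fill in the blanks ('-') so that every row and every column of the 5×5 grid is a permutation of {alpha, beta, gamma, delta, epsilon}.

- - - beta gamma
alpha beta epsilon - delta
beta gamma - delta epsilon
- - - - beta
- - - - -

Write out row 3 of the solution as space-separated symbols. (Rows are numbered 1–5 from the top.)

Cell (r2,c4): row 2 has {alpha,beta,delta,epsilon}; column 4 has {beta,delta} → gamma.
Cell (r3,c3): row 3 has {beta,gamma,delta,epsilon}; column 3 has {epsilon} → alpha.

beta gamma alpha delta epsilon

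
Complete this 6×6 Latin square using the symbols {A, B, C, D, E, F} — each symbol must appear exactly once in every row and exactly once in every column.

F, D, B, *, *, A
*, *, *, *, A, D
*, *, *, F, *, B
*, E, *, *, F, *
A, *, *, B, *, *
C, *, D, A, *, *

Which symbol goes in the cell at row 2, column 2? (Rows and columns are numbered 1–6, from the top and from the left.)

(r4,c6) = C
(r4,c3) = A
(r4,c4) = D
(r4,c1) = B
(r2,c1) = E
(r2,c4) = C
(r3,c1) = D
(r1,c4) = E
(r1,c5) = C
(r2,c3) = F
(r3,c5) = E
(r5,c5) = D
(r6,c5) = B
(r2,c2) = B

B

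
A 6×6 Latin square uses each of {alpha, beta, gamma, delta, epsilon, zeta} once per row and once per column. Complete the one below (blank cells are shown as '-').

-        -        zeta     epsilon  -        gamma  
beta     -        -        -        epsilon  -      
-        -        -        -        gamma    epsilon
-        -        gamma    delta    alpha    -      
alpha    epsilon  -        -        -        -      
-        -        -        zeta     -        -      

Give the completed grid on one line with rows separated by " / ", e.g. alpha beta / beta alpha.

delta alpha zeta epsilon beta gamma / beta gamma delta alpha epsilon zeta / zeta delta alpha beta gamma epsilon / epsilon zeta gamma delta alpha beta / alpha epsilon beta gamma zeta delta / gamma beta epsilon zeta delta alpha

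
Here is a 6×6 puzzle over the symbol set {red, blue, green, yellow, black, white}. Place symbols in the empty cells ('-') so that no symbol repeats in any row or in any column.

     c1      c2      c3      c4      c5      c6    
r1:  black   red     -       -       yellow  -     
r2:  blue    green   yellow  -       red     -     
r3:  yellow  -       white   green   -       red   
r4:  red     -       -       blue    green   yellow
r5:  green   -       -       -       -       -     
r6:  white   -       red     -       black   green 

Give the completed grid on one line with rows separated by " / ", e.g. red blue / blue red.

black red green white yellow blue / blue green yellow black red white / yellow black white green blue red / red white black blue green yellow / green yellow blue red white black / white blue red yellow black green

row 1 has {red,yellow,black}; column 4 has {blue,green} — only white is left for (r1,c4).
row 1 has {red,yellow,black,white}; column 6 has {red,green,yellow} — only blue is left for (r1,c6).
row 2 has {red,blue,green,yellow}; column 4 has {blue,green,white} — only black is left for (r2,c4).
row 2 has {red,blue,green,yellow,black}; column 6 has {red,blue,green,yellow} — only white is left for (r2,c6).
row 3 has {red,green,yellow,white}; column 5 has {red,green,yellow,black} — only blue is left for (r3,c5).
row 4 has {red,blue,green,yellow}; column 3 has {red,yellow,white} — only black is left for (r4,c3).
row 5 has {green}; column 3 has {red,yellow,black,white} — only blue is left for (r5,c3).
row 5 has {blue,green}; column 5 has {red,blue,green,yellow,black} — only white is left for (r5,c5).
row 5 has {blue,green,white}; column 6 has {red,blue,green,yellow,white} — only black is left for (r5,c6).
row 6 has {red,green,black,white}; column 4 has {blue,green,black,white} — only yellow is left for (r6,c4).
row 1 has {red,blue,yellow,black,white}; column 3 has {red,blue,yellow,black,white} — only green is left for (r1,c3).
row 3 has {red,blue,green,yellow,white}; column 2 has {red,green} — only black is left for (r3,c2).
row 4 has {red,blue,green,yellow,black}; column 2 has {red,green,black} — only white is left for (r4,c2).
row 5 has {blue,green,black,white}; column 2 has {red,green,black,white} — only yellow is left for (r5,c2).
row 5 has {blue,green,yellow,black,white}; column 4 has {blue,green,yellow,black,white} — only red is left for (r5,c4).
row 6 has {red,green,yellow,black,white}; column 2 has {red,green,yellow,black,white} — only blue is left for (r6,c2).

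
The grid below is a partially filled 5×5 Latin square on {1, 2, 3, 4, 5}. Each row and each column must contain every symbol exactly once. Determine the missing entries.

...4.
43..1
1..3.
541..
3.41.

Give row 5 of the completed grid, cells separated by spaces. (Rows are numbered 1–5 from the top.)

3 5 4 1 2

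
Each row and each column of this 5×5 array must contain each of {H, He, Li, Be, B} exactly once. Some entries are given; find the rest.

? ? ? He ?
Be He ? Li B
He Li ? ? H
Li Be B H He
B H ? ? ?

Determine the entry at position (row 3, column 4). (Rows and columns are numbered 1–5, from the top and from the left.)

(r1,c1) = H
(r1,c2) = B
(r2,c3) = H
(r3,c3) = Be
(r3,c4) = B

B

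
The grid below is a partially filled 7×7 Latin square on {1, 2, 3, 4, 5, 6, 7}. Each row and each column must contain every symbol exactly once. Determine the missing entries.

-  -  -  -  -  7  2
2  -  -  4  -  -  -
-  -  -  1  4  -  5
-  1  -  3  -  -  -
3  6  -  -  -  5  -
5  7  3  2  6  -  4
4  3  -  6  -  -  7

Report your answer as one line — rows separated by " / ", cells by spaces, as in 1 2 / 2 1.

(r1,c4): row 1 has {2,7}; column 4 has {1,2,3,4,6}, so it must be 5.
(r2,c2): row 2 has {2,4}; column 2 has {1,3,6,7}, so it must be 5.
(r3,c2): row 3 has {1,4,5}; column 2 has {1,3,5,6,7}, so it must be 2.
(r4,c7): row 4 has {1,3}; column 7 has {2,4,5,7}, so it must be 6.
(r5,c4): row 5 has {3,5,6}; column 4 has {1,2,3,4,5,6}, so it must be 7.
(r5,c7): row 5 has {3,5,6,7}; column 7 has {2,4,5,6,7}, so it must be 1.
(r6,c6): row 6 has {2,3,4,5,6,7}; column 6 has {5,7}, so it must be 1.
(r7,c6): row 7 has {3,4,6,7}; column 6 has {1,5,7}, so it must be 2.
(r1,c2): row 1 has {2,5,7}; column 2 has {1,2,3,5,6,7}, so it must be 4.
(r2,c7): row 2 has {2,4,5}; column 7 has {1,2,4,5,6,7}, so it must be 3.
(r4,c1): row 4 has {1,3,6}; column 1 has {2,3,4,5}, so it must be 7.
(r4,c6): row 4 has {1,3,6,7}; column 6 has {1,2,5,7}, so it must be 4.
(r5,c5): row 5 has {1,3,5,6,7}; column 5 has {4,6}, so it must be 2.
(r2,c6): row 2 has {2,3,4,5}; column 6 has {1,2,4,5,7}, so it must be 6.
(r3,c1): row 3 has {1,2,4,5}; column 1 has {2,3,4,5,7}, so it must be 6.
(r3,c3): row 3 has {1,2,4,5,6}; column 3 has {3}, so it must be 7.
(r3,c6): row 3 has {1,2,4,5,6,7}; column 6 has {1,2,4,5,6,7}, so it must be 3.
(r4,c5): row 4 has {1,3,4,6,7}; column 5 has {2,4,6}, so it must be 5.
(r5,c3): row 5 has {1,2,3,5,6,7}; column 3 has {3,7}, so it must be 4.
(r7,c5): row 7 has {2,3,4,6,7}; column 5 has {2,4,5,6}, so it must be 1.
(r1,c1): row 1 has {2,4,5,7}; column 1 has {2,3,4,5,6,7}, so it must be 1.
(r1,c3): row 1 has {1,2,4,5,7}; column 3 has {3,4,7}, so it must be 6.
(r1,c5): row 1 has {1,2,4,5,6,7}; column 5 has {1,2,4,5,6}, so it must be 3.
(r2,c3): row 2 has {2,3,4,5,6}; column 3 has {3,4,6,7}, so it must be 1.
(r2,c5): row 2 has {1,2,3,4,5,6}; column 5 has {1,2,3,4,5,6}, so it must be 7.
(r4,c3): row 4 has {1,3,4,5,6,7}; column 3 has {1,3,4,6,7}, so it must be 2.
(r7,c3): row 7 has {1,2,3,4,6,7}; column 3 has {1,2,3,4,6,7}, so it must be 5.

1 4 6 5 3 7 2 / 2 5 1 4 7 6 3 / 6 2 7 1 4 3 5 / 7 1 2 3 5 4 6 / 3 6 4 7 2 5 1 / 5 7 3 2 6 1 4 / 4 3 5 6 1 2 7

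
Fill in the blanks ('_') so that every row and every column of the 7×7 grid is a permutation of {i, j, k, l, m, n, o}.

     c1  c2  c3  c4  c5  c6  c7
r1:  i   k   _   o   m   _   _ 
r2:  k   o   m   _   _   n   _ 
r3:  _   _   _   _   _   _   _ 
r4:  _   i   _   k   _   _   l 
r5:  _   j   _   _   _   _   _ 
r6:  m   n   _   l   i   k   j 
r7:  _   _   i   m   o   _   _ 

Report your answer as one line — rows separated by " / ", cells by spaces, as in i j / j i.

Cell (r1,c7): row 1 has {i,k,m,o}; column 7 has {j,l} → n.
Cell (r2,c7): row 2 has {k,m,n,o}; column 7 has {j,l,n} → i.
Cell (r6,c3): row 6 has {i,j,k,l,m,n}; column 3 has {i,m} → o.
Cell (r7,c2): row 7 has {i,m,o}; column 2 has {i,j,k,n,o} → l.
Cell (r7,c6): row 7 has {i,l,m,o}; column 6 has {k,n} → j.
Cell (r7,c7): row 7 has {i,j,l,m,o}; column 7 has {i,j,l,n} → k.
Cell (r1,c6): row 1 has {i,k,m,n,o}; column 6 has {j,k,n} → l.
Cell (r2,c4): row 2 has {i,k,m,n,o}; column 4 has {k,l,m,o} → j.
Cell (r2,c5): row 2 has {i,j,k,m,n,o}; column 5 has {i,m,o} → l.
Cell (r3,c2): row 3 is empty so far; column 2 has {i,j,k,l,n,o} → m.
Cell (r3,c7): row 3 has {m}; column 7 has {i,j,k,l,n} → o.
Cell (r5,c7): row 5 has {j}; column 7 has {i,j,k,l,n,o} → m.
Cell (r7,c1): row 7 has {i,j,k,l,m,o}; column 1 has {i,k,m} → n.
Cell (r1,c3): row 1 has {i,k,l,m,n,o}; column 3 has {i,m,o} → j.
Cell (r3,c6): row 3 has {m,o}; column 6 has {j,k,l,n} → i.
Cell (r4,c3): row 4 has {i,k,l}; column 3 has {i,j,m,o} → n.
Cell (r4,c5): row 4 has {i,k,l,n}; column 5 has {i,l,m,o} → j.
Cell (r5,c6): row 5 has {j,m}; column 6 has {i,j,k,l,n} → o.
Cell (r3,c4): row 3 has {i,m,o}; column 4 has {j,k,l,m,o} → n.
Cell (r3,c5): row 3 has {i,m,n,o}; column 5 has {i,j,l,m,o} → k.
Cell (r4,c1): row 4 has {i,j,k,l,n}; column 1 has {i,k,m,n} → o.
Cell (r4,c6): row 4 has {i,j,k,l,n,o}; column 6 has {i,j,k,l,n,o} → m.
Cell (r5,c1): row 5 has {j,m,o}; column 1 has {i,k,m,n,o} → l.
Cell (r5,c3): row 5 has {j,l,m,o}; column 3 has {i,j,m,n,o} → k.
Cell (r5,c4): row 5 has {j,k,l,m,o}; column 4 has {j,k,l,m,n,o} → i.
Cell (r5,c5): row 5 has {i,j,k,l,m,o}; column 5 has {i,j,k,l,m,o} → n.
Cell (r3,c1): row 3 has {i,k,m,n,o}; column 1 has {i,k,l,m,n,o} → j.
Cell (r3,c3): row 3 has {i,j,k,m,n,o}; column 3 has {i,j,k,m,n,o} → l.

i k j o m l n / k o m j l n i / j m l n k i o / o i n k j m l / l j k i n o m / m n o l i k j / n l i m o j k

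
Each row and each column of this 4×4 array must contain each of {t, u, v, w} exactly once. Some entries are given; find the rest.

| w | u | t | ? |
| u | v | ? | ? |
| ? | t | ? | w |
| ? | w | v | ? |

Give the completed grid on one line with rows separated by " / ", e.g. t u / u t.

row 1 has {t,u,w}; column 4 has {w} — only v is left for (r1,c4).
row 2 has {u,v}; column 3 has {t,v} — only w is left for (r2,c3).
row 2 has {u,v,w}; column 4 has {v,w} — only t is left for (r2,c4).
row 3 has {t,w}; column 1 has {u,w} — only v is left for (r3,c1).
row 3 has {t,v,w}; column 3 has {t,v,w} — only u is left for (r3,c3).
row 4 has {v,w}; column 1 has {u,v,w} — only t is left for (r4,c1).
row 4 has {t,v,w}; column 4 has {t,v,w} — only u is left for (r4,c4).

w u t v / u v w t / v t u w / t w v u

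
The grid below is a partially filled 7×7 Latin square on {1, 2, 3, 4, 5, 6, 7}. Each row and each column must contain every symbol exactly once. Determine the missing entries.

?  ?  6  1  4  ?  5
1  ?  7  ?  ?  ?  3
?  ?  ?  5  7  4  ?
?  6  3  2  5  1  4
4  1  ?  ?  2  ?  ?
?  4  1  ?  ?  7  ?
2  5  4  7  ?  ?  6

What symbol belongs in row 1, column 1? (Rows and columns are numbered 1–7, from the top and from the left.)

At row 2, column 2: row 2 has {1,3,7}; column 2 has {1,4,5,6}; that leaves 2.
At row 2, column 5: row 2 has {1,2,3,7}; column 5 has {2,4,5,7}; that leaves 6.
At row 2, column 6: row 2 has {1,2,3,6,7}; column 6 has {1,4,7}; that leaves 5.
At row 3, column 2: row 3 has {4,5,7}; column 2 has {1,2,4,5,6}; that leaves 3.
At row 3, column 3: row 3 has {3,4,5,7}; column 3 has {1,3,4,6,7}; that leaves 2.
At row 3, column 7: row 3 has {2,3,4,5,7}; column 7 has {3,4,5,6}; that leaves 1.
At row 4, column 1: row 4 has {1,2,3,4,5,6}; column 1 has {1,2,4}; that leaves 7.
At row 5, column 3: row 5 has {1,2,4}; column 3 has {1,2,3,4,6,7}; that leaves 5.
At row 5, column 7: row 5 has {1,2,4,5}; column 7 has {1,3,4,5,6}; that leaves 7.
At row 6, column 5: row 6 has {1,4,7}; column 5 has {2,4,5,6,7}; that leaves 3.
At row 6, column 7: row 6 has {1,3,4,7}; column 7 has {1,3,4,5,6,7}; that leaves 2.
At row 7, column 5: row 7 has {2,4,5,6,7}; column 5 has {2,3,4,5,6,7}; that leaves 1.
At row 7, column 6: row 7 has {1,2,4,5,6,7}; column 6 has {1,4,5,7}; that leaves 3.
At row 1, column 1: row 1 has {1,4,5,6}; column 1 has {1,2,4,7}; that leaves 3.

3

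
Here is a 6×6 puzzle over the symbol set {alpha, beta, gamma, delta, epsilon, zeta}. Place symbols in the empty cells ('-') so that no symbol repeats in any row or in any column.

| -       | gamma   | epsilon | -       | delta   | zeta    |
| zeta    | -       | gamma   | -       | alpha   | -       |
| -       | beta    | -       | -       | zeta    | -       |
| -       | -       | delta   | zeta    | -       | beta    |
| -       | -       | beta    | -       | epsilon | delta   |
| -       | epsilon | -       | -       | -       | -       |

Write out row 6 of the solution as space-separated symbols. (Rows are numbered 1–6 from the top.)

At row 2, column 2: row 2 has {alpha,gamma,zeta}; column 2 has {beta,gamma,epsilon}; that leaves delta.
At row 2, column 6: row 2 has {alpha,gamma,delta,zeta}; column 6 has {beta,delta,zeta}; that leaves epsilon.
At row 3, column 3: row 3 has {beta,zeta}; column 3 has {beta,gamma,delta,epsilon}; that leaves alpha.
At row 3, column 6: row 3 has {alpha,beta,zeta}; column 6 has {beta,delta,epsilon,zeta}; that leaves gamma.
At row 4, column 2: row 4 has {beta,delta,zeta}; column 2 has {beta,gamma,delta,epsilon}; that leaves alpha.
At row 4, column 5: row 4 has {alpha,beta,delta,zeta}; column 5 has {alpha,delta,epsilon,zeta}; that leaves gamma.
At row 5, column 2: row 5 has {beta,delta,epsilon}; column 2 has {alpha,beta,gamma,delta,epsilon}; that leaves zeta.
At row 6, column 3: row 6 has {epsilon}; column 3 has {alpha,beta,gamma,delta,epsilon}; that leaves zeta.
At row 6, column 5: row 6 has {epsilon,zeta}; column 5 has {alpha,gamma,delta,epsilon,zeta}; that leaves beta.
At row 6, column 6: row 6 has {beta,epsilon,zeta}; column 6 has {beta,gamma,delta,epsilon,zeta}; that leaves alpha.
At row 2, column 4: row 2 has {alpha,gamma,delta,epsilon,zeta}; column 4 has {zeta}; that leaves beta.
At row 4, column 1: row 4 has {alpha,beta,gamma,delta,zeta}; column 1 has {zeta}; that leaves epsilon.
At row 1, column 4: row 1 has {gamma,delta,epsilon,zeta}; column 4 has {beta,zeta}; that leaves alpha.
At row 3, column 1: row 3 has {alpha,beta,gamma,zeta}; column 1 has {epsilon,zeta}; that leaves delta.
At row 3, column 4: row 3 has {alpha,beta,gamma,delta,zeta}; column 4 has {alpha,beta,zeta}; that leaves epsilon.
At row 5, column 4: row 5 has {beta,delta,epsilon,zeta}; column 4 has {alpha,beta,epsilon,zeta}; that leaves gamma.
At row 6, column 1: row 6 has {alpha,beta,epsilon,zeta}; column 1 has {delta,epsilon,zeta}; that leaves gamma.
At row 6, column 4: row 6 has {alpha,beta,gamma,epsilon,zeta}; column 4 has {alpha,beta,gamma,epsilon,zeta}; that leaves delta.

gamma epsilon zeta delta beta alpha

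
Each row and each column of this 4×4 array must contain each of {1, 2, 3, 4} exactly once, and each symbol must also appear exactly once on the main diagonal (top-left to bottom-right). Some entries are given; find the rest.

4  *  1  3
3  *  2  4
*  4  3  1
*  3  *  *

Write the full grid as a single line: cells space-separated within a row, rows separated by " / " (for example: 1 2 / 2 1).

4 2 1 3 / 3 1 2 4 / 2 4 3 1 / 1 3 4 2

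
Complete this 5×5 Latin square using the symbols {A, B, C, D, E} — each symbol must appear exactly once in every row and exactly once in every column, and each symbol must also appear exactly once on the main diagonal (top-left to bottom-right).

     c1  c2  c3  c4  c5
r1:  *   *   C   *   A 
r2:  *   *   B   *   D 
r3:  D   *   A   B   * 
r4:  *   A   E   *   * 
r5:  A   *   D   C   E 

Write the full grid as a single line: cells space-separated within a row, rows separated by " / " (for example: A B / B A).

B D C E A / E C B A D / D E A B C / C A E D B / A B D C E

(r1,c1) = B
(r2,c2) = C
(r3,c2) = E
(r3,c5) = C
(r4,c1) = C
(r4,c4) = D
(r4,c5) = B
(r5,c2) = B
(r1,c2) = D
(r1,c4) = E
(r2,c1) = E
(r2,c4) = A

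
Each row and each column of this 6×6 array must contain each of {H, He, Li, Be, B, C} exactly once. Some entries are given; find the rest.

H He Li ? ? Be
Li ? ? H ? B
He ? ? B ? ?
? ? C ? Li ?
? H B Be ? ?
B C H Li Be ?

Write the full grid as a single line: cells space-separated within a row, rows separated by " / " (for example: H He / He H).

row 1 has {H,He,Li,Be}; column 4 has {H,Li,Be,B} — only C is left for (r1,c4).
row 1 has {H,He,Li,Be,C}; column 5 has {Li,Be} — only B is left for (r1,c5).
row 2 has {H,Li,B}; column 2 has {H,He,C} — only Be is left for (r2,c2).
row 2 has {H,Li,Be,B}; column 3 has {H,Li,B,C} — only He is left for (r2,c3).
row 2 has {H,He,Li,Be,B}; column 5 has {Li,Be,B} — only C is left for (r2,c5).
row 3 has {He,B}; column 2 has {H,He,Be,C} — only Li is left for (r3,c2).
row 3 has {He,Li,B}; column 3 has {H,He,Li,B,C} — only Be is left for (r3,c3).
row 3 has {He,Li,Be,B}; column 5 has {Li,Be,B,C} — only H is left for (r3,c5).
row 3 has {H,He,Li,Be,B}; column 6 has {Be,B} — only C is left for (r3,c6).
row 4 has {Li,C}; column 1 has {H,He,Li,B} — only Be is left for (r4,c1).
row 4 has {Li,Be,C}; column 2 has {H,He,Li,Be,C} — only B is left for (r4,c2).
row 4 has {Li,Be,B,C}; column 4 has {H,Li,Be,B,C} — only He is left for (r4,c4).
row 4 has {He,Li,Be,B,C}; column 6 has {Be,B,C} — only H is left for (r4,c6).
row 5 has {H,Be,B}; column 1 has {H,He,Li,Be,B} — only C is left for (r5,c1).
row 5 has {H,Be,B,C}; column 5 has {H,Li,Be,B,C} — only He is left for (r5,c5).
row 5 has {H,He,Be,B,C}; column 6 has {H,Be,B,C} — only Li is left for (r5,c6).
row 6 has {H,Li,Be,B,C}; column 6 has {H,Li,Be,B,C} — only He is left for (r6,c6).

H He Li C B Be / Li Be He H C B / He Li Be B H C / Be B C He Li H / C H B Be He Li / B C H Li Be He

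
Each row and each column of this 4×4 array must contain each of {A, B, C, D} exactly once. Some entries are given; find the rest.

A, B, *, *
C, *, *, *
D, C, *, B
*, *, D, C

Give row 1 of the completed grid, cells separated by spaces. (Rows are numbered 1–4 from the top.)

A B C D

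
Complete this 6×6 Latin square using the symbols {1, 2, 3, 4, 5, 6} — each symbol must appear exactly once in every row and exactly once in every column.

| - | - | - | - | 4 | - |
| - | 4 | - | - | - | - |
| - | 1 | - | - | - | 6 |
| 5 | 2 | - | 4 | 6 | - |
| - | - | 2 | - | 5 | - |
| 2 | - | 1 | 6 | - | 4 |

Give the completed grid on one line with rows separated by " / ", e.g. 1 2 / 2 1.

(r4,c3) = 3
(r4,c6) = 1
(r5,c6) = 3
(r6,c5) = 3
(r3,c5) = 2
(r5,c2) = 6
(r5,c4) = 1
(r6,c2) = 5
(r1,c2) = 3
(r2,c5) = 1
(r5,c1) = 4
(r3,c1) = 3
(r3,c4) = 5
(r1,c4) = 2
(r1,c6) = 5
(r2,c1) = 6
(r2,c3) = 5
(r2,c4) = 3
(r2,c6) = 2
(r3,c3) = 4
(r1,c1) = 1
(r1,c3) = 6

1 3 6 2 4 5 / 6 4 5 3 1 2 / 3 1 4 5 2 6 / 5 2 3 4 6 1 / 4 6 2 1 5 3 / 2 5 1 6 3 4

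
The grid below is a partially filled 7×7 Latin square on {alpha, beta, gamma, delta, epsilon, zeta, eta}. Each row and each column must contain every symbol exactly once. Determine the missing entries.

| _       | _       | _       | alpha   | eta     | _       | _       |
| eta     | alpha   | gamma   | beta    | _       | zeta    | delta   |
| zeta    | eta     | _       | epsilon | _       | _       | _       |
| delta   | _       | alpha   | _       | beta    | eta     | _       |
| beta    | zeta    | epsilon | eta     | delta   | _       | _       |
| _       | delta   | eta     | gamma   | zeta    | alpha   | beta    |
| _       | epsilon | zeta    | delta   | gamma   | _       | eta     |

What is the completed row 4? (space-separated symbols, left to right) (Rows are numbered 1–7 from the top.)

delta gamma alpha zeta beta eta epsilon

row 2 has {alpha,beta,gamma,delta,zeta,eta}; column 5 has {beta,gamma,delta,zeta,eta} — only epsilon is left for (r2,c5).
row 3 has {epsilon,zeta,eta}; column 5 has {beta,gamma,delta,epsilon,zeta,eta} — only alpha is left for (r3,c5).
row 3 has {alpha,epsilon,zeta,eta}; column 7 has {beta,delta,eta} — only gamma is left for (r3,c7).
row 4 has {alpha,beta,delta,eta}; column 2 has {alpha,delta,epsilon,zeta,eta} — only gamma is left for (r4,c2).
row 4 has {alpha,beta,gamma,delta,eta}; column 4 has {alpha,beta,gamma,delta,epsilon,eta} — only zeta is left for (r4,c4).
row 4 has {alpha,beta,gamma,delta,zeta,eta}; column 7 has {beta,gamma,delta,eta} — only epsilon is left for (r4,c7).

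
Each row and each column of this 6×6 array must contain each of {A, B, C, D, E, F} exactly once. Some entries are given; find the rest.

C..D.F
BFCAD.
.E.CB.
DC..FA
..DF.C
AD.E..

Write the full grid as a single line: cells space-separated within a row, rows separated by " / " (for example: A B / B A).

C A B D E F / B F C A D E / F E A C B D / D C E B F A / E B D F A C / A D F E C B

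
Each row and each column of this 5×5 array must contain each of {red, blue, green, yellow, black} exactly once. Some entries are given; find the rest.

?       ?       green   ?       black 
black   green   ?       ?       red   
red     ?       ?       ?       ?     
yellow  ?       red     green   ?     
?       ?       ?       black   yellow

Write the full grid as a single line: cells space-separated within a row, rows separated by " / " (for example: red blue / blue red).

blue yellow green red black / black green yellow blue red / red blue black yellow green / yellow black red green blue / green red blue black yellow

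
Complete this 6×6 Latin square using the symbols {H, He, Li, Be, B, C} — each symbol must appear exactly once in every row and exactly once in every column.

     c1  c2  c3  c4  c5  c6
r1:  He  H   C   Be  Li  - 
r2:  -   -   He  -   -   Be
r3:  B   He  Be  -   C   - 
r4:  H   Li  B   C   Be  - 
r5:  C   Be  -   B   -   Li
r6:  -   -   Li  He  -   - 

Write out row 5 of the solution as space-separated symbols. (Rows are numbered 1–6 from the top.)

C Be H B He Li

(r1,c6): row 1 has {H,He,Li,Be,C}; column 6 has {Li,Be}, so it must be B.
(r2,c1): row 2 has {He,Be}; column 1 has {H,He,B,C}, so it must be Li.
(r2,c4): row 2 has {He,Li,Be}; column 4 has {He,Be,B,C}, so it must be H.
(r2,c5): row 2 has {H,He,Li,Be}; column 5 has {Li,Be,C}, so it must be B.
(r3,c4): row 3 has {He,Be,B,C}; column 4 has {H,He,Be,B,C}, so it must be Li.
(r3,c6): row 3 has {He,Li,Be,B,C}; column 6 has {Li,Be,B}, so it must be H.
(r4,c6): row 4 has {H,Li,Be,B,C}; column 6 has {H,Li,Be,B}, so it must be He.
(r5,c3): row 5 has {Li,Be,B,C}; column 3 has {He,Li,Be,B,C}, so it must be H.
(r5,c5): row 5 has {H,Li,Be,B,C}; column 5 has {Li,Be,B,C}, so it must be He.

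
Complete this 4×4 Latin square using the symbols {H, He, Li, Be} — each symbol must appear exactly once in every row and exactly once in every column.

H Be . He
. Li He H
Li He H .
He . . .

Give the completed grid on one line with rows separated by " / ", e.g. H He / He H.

H Be Li He / Be Li He H / Li He H Be / He H Be Li

row 1 has {H,He,Be}; column 3 has {H,He} — only Li is left for (r1,c3).
row 2 has {H,He,Li}; column 1 has {H,He,Li} — only Be is left for (r2,c1).
row 3 has {H,He,Li}; column 4 has {H,He} — only Be is left for (r3,c4).
row 4 has {He}; column 2 has {He,Li,Be} — only H is left for (r4,c2).
row 4 has {H,He}; column 3 has {H,He,Li} — only Be is left for (r4,c3).
row 4 has {H,He,Be}; column 4 has {H,He,Be} — only Li is left for (r4,c4).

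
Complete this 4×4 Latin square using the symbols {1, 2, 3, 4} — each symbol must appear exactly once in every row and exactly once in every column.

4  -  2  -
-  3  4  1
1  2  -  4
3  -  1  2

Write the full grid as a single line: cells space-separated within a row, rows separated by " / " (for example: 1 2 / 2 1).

Cell (r1,c2): row 1 has {2,4}; column 2 has {2,3} → 1.
Cell (r1,c4): row 1 has {1,2,4}; column 4 has {1,2,4} → 3.
Cell (r2,c1): row 2 has {1,3,4}; column 1 has {1,3,4} → 2.
Cell (r3,c3): row 3 has {1,2,4}; column 3 has {1,2,4} → 3.
Cell (r4,c2): row 4 has {1,2,3}; column 2 has {1,2,3} → 4.

4 1 2 3 / 2 3 4 1 / 1 2 3 4 / 3 4 1 2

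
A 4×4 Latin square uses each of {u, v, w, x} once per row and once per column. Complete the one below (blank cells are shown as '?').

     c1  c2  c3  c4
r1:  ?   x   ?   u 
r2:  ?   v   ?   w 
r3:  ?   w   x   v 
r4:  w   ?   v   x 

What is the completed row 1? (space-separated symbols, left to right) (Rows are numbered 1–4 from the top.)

v x w u

(r1,c1) = v
(r1,c3) = w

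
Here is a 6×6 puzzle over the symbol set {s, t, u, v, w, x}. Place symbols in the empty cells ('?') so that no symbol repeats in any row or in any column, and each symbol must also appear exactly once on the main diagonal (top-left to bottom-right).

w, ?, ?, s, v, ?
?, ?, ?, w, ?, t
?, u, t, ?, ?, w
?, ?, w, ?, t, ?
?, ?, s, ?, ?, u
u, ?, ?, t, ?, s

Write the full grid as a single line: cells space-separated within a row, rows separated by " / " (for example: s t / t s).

(r1,c6) = x
(r4,c6) = v
(r5,c5) = x
(r6,c5) = w
(r1,c2) = t
(r1,c3) = u
(r2,c2) = v
(r2,c3) = x
(r3,c5) = s
(r4,c4) = u
(r5,c2) = w
(r5,c4) = v
(r6,c2) = x
(r6,c3) = v
(r2,c1) = s
(r2,c5) = u
(r3,c4) = x
(r4,c1) = x
(r4,c2) = s
(r5,c1) = t
(r3,c1) = v

w t u s v x / s v x w u t / v u t x s w / x s w u t v / t w s v x u / u x v t w s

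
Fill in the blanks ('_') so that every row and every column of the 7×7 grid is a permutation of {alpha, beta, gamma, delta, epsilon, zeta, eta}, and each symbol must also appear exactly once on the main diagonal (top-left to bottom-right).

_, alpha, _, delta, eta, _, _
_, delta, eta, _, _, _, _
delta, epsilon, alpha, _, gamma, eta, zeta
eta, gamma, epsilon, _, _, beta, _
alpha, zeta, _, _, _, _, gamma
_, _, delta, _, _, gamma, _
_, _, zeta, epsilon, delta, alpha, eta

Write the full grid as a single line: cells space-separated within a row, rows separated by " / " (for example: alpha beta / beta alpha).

(r3,c4) = beta
(r4,c4) = zeta
(r4,c5) = alpha
(r4,c7) = delta
(r5,c3) = beta
(r5,c4) = eta
(r5,c5) = epsilon
(r5,c6) = delta
(r6,c4) = alpha
(r7,c2) = beta
(r1,c1) = beta
(r1,c3) = gamma
(r1,c7) = epsilon
(r2,c4) = gamma
(r6,c2) = eta
(r6,c7) = beta
(r7,c1) = gamma
(r1,c6) = zeta
(r2,c6) = epsilon
(r2,c7) = alpha
(r6,c5) = zeta
(r2,c1) = zeta
(r2,c5) = beta
(r6,c1) = epsilon

beta alpha gamma delta eta zeta epsilon / zeta delta eta gamma beta epsilon alpha / delta epsilon alpha beta gamma eta zeta / eta gamma epsilon zeta alpha beta delta / alpha zeta beta eta epsilon delta gamma / epsilon eta delta alpha zeta gamma beta / gamma beta zeta epsilon delta alpha eta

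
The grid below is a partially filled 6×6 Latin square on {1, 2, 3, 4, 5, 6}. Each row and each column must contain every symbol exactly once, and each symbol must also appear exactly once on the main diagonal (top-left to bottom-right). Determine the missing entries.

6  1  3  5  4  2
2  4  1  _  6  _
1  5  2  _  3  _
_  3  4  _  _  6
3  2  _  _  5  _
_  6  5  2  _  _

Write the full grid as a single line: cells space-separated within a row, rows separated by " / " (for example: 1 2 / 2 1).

6 1 3 5 4 2 / 2 4 1 3 6 5 / 1 5 2 6 3 4 / 5 3 4 1 2 6 / 3 2 6 4 5 1 / 4 6 5 2 1 3

At row 2, column 4: row 2 has {1,2,4,6}; column 4 has {2,5}; that leaves 3.
At row 2, column 6: row 2 has {1,2,3,4,6}; column 6 has {2,6}; that leaves 5.
At row 3, column 6: row 3 has {1,2,3,5}; column 6 has {2,5,6}; that leaves 4.
At row 4, column 1: row 4 has {3,4,6}; column 1 has {1,2,3,6}; that leaves 5.
At row 4, column 4: row 4 has {3,4,5,6}; column 4 has {2,3,5}; the diagonal has {2,4,5,6}; that leaves 1.
At row 4, column 5: row 4 has {1,3,4,5,6}; column 5 has {3,4,5,6}; that leaves 2.
At row 5, column 3: row 5 has {2,3,5}; column 3 has {1,2,3,4,5}; that leaves 6.
At row 5, column 4: row 5 has {2,3,5,6}; column 4 has {1,2,3,5}; that leaves 4.
At row 5, column 6: row 5 has {2,3,4,5,6}; column 6 has {2,4,5,6}; that leaves 1.
At row 6, column 1: row 6 has {2,5,6}; column 1 has {1,2,3,5,6}; that leaves 4.
At row 6, column 5: row 6 has {2,4,5,6}; column 5 has {2,3,4,5,6}; that leaves 1.
At row 6, column 6: row 6 has {1,2,4,5,6}; column 6 has {1,2,4,5,6}; the diagonal has {1,2,4,5,6}; that leaves 3.
At row 3, column 4: row 3 has {1,2,3,4,5}; column 4 has {1,2,3,4,5}; that leaves 6.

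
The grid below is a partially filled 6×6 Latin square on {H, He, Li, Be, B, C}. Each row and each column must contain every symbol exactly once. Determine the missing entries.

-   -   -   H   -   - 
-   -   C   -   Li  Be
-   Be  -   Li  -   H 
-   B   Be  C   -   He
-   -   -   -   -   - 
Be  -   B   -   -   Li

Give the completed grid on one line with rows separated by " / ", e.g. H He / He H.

He C Li H Be B / H He C B Li Be / C Be He Li B H / Li B Be C H He / B Li H Be He C / Be H B He C Li

row 3 has {H,Li,Be}; column 3 has {Be,B,C} — only He is left for (r3,c3).
row 4 has {He,Be,B,C}; column 5 has {Li} — only H is left for (r4,c5).
row 6 has {Li,Be,B}; column 4 has {H,Li,C} — only He is left for (r6,c4).
row 6 has {He,Li,Be,B}; column 5 has {H,Li} — only C is left for (r6,c5).
row 1 has {H}; column 3 has {He,Be,B,C} — only Li is left for (r1,c3).
row 2 has {Li,Be,C}; column 4 has {H,He,Li,C} — only B is left for (r2,c4).
row 3 has {H,He,Li,Be}; column 5 has {H,Li,C} — only B is left for (r3,c5).
row 4 has {H,He,Be,B,C}; column 1 has {Be} — only Li is left for (r4,c1).
row 5 is empty so far; column 3 has {He,Li,Be,B,C} — only H is left for (r5,c3).
row 5 has {H}; column 4 has {H,He,Li,B,C} — only Be is left for (r5,c4).
row 5 has {H,Be}; column 5 has {H,Li,B,C} — only He is left for (r5,c5).
row 6 has {He,Li,Be,B,C}; column 2 has {Be,B} — only H is left for (r6,c2).
row 1 has {H,Li}; column 5 has {H,He,Li,B,C} — only Be is left for (r1,c5).
row 2 has {Li,Be,B,C}; column 2 has {H,Be,B} — only He is left for (r2,c2).
row 3 has {H,He,Li,Be,B}; column 1 has {Li,Be} — only C is left for (r3,c1).
row 5 has {H,He,Be}; column 1 has {Li,Be,C} — only B is left for (r5,c1).
row 5 has {H,He,Be,B}; column 6 has {H,He,Li,Be} — only C is left for (r5,c6).
row 1 has {H,Li,Be}; column 1 has {Li,Be,B,C} — only He is left for (r1,c1).
row 1 has {H,He,Li,Be}; column 2 has {H,He,Be,B} — only C is left for (r1,c2).
row 1 has {H,He,Li,Be,C}; column 6 has {H,He,Li,Be,C} — only B is left for (r1,c6).
row 2 has {He,Li,Be,B,C}; column 1 has {He,Li,Be,B,C} — only H is left for (r2,c1).
row 5 has {H,He,Be,B,C}; column 2 has {H,He,Be,B,C} — only Li is left for (r5,c2).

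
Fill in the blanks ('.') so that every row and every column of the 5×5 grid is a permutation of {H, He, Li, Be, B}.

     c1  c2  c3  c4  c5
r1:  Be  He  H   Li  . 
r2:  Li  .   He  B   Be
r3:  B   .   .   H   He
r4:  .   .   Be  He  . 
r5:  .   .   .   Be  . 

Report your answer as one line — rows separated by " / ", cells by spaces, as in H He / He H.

Be He H Li B / Li H He B Be / B Be Li H He / H B Be He Li / He Li B Be H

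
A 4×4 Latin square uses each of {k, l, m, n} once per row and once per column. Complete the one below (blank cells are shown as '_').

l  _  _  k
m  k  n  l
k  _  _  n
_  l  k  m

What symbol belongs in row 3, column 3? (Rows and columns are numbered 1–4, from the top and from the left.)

l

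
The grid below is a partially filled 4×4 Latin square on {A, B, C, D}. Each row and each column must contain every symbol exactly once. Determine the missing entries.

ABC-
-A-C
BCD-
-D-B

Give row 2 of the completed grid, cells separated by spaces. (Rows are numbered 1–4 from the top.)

row 1 has {A,B,C}; column 4 has {B,C} — only D is left for (r1,c4).
row 2 has {A,C}; column 1 has {A,B} — only D is left for (r2,c1).
row 2 has {A,C,D}; column 3 has {C,D} — only B is left for (r2,c3).

D A B C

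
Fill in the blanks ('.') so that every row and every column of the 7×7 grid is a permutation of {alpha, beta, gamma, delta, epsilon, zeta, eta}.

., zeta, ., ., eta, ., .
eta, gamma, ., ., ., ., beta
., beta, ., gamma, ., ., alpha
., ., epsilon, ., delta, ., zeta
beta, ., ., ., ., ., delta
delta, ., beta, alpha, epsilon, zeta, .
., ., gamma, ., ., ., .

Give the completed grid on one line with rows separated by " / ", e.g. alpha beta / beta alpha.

At row 3, column 5: row 3 has {alpha,beta,gamma}; column 5 has {delta,epsilon,eta}; that leaves zeta.
At row 6, column 2: row 6 has {alpha,beta,delta,epsilon,zeta}; column 2 has {beta,gamma,zeta}; that leaves eta.
At row 6, column 7: row 6 has {alpha,beta,delta,epsilon,zeta,eta}; column 7 has {alpha,beta,delta,zeta}; that leaves gamma.
At row 1, column 7: row 1 has {zeta,eta}; column 7 has {alpha,beta,gamma,delta,zeta}; that leaves epsilon.
At row 2, column 5: row 2 has {beta,gamma,eta}; column 5 has {delta,epsilon,zeta,eta}; that leaves alpha.
At row 3, column 1: row 3 has {alpha,beta,gamma,zeta}; column 1 has {beta,delta,eta}; that leaves epsilon.
At row 4, column 2: row 4 has {delta,epsilon,zeta}; column 2 has {beta,gamma,zeta,eta}; that leaves alpha.
At row 5, column 2: row 5 has {beta,delta}; column 2 has {alpha,beta,gamma,zeta,eta}; that leaves epsilon.
At row 5, column 5: row 5 has {beta,delta,epsilon}; column 5 has {alpha,delta,epsilon,zeta,eta}; that leaves gamma.
At row 7, column 2: row 7 has {gamma}; column 2 has {alpha,beta,gamma,epsilon,zeta,eta}; that leaves delta.
At row 7, column 5: row 7 has {gamma,delta}; column 5 has {alpha,gamma,delta,epsilon,zeta,eta}; that leaves beta.
At row 7, column 7: row 7 has {beta,gamma,delta}; column 7 has {alpha,beta,gamma,delta,epsilon,zeta}; that leaves eta.
At row 4, column 1: row 4 has {alpha,delta,epsilon,zeta}; column 1 has {beta,delta,epsilon,eta}; that leaves gamma.
At row 1, column 1: row 1 has {epsilon,zeta,eta}; column 1 has {beta,gamma,delta,epsilon,eta}; that leaves alpha.
At row 1, column 3: row 1 has {alpha,epsilon,zeta,eta}; column 3 has {beta,gamma,epsilon}; that leaves delta.
At row 1, column 4: row 1 has {alpha,delta,epsilon,zeta,eta}; column 4 has {alpha,gamma}; that leaves beta.
At row 1, column 6: row 1 has {alpha,beta,delta,epsilon,zeta,eta}; column 6 has {zeta}; that leaves gamma.
At row 2, column 3: row 2 has {alpha,beta,gamma,eta}; column 3 has {beta,gamma,delta,epsilon}; that leaves zeta.
At row 3, column 3: row 3 has {alpha,beta,gamma,epsilon,zeta}; column 3 has {beta,gamma,delta,epsilon,zeta}; that leaves eta.
At row 3, column 6: row 3 has {alpha,beta,gamma,epsilon,zeta,eta}; column 6 has {gamma,zeta}; that leaves delta.
At row 4, column 4: row 4 has {alpha,gamma,delta,epsilon,zeta}; column 4 has {alpha,beta,gamma}; that leaves eta.
At row 4, column 6: row 4 has {alpha,gamma,delta,epsilon,zeta,eta}; column 6 has {gamma,delta,zeta}; that leaves beta.
At row 5, column 3: row 5 has {beta,gamma,delta,epsilon}; column 3 has {beta,gamma,delta,epsilon,zeta,eta}; that leaves alpha.
At row 5, column 4: row 5 has {alpha,beta,gamma,delta,epsilon}; column 4 has {alpha,beta,gamma,eta}; that leaves zeta.
At row 5, column 6: row 5 has {alpha,beta,gamma,delta,epsilon,zeta}; column 6 has {beta,gamma,delta,zeta}; that leaves eta.
At row 7, column 1: row 7 has {beta,gamma,delta,eta}; column 1 has {alpha,beta,gamma,delta,epsilon,eta}; that leaves zeta.
At row 7, column 4: row 7 has {beta,gamma,delta,zeta,eta}; column 4 has {alpha,beta,gamma,zeta,eta}; that leaves epsilon.
At row 7, column 6: row 7 has {beta,gamma,delta,epsilon,zeta,eta}; column 6 has {beta,gamma,delta,zeta,eta}; that leaves alpha.
At row 2, column 4: row 2 has {alpha,beta,gamma,zeta,eta}; column 4 has {alpha,beta,gamma,epsilon,zeta,eta}; that leaves delta.
At row 2, column 6: row 2 has {alpha,beta,gamma,delta,zeta,eta}; column 6 has {alpha,beta,gamma,delta,zeta,eta}; that leaves epsilon.

alpha zeta delta beta eta gamma epsilon / eta gamma zeta delta alpha epsilon beta / epsilon beta eta gamma zeta delta alpha / gamma alpha epsilon eta delta beta zeta / beta epsilon alpha zeta gamma eta delta / delta eta beta alpha epsilon zeta gamma / zeta delta gamma epsilon beta alpha eta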